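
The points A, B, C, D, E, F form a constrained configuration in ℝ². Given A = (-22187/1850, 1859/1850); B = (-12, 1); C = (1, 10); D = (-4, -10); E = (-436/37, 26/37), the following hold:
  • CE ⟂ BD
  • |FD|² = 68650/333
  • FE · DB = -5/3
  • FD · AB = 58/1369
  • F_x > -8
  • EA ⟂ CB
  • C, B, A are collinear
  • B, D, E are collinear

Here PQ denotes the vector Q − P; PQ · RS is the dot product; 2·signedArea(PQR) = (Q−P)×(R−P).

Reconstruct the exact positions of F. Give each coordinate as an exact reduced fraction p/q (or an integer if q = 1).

1. F_x = -281/37  [FD · AB = 58/1369 ∩ FE · DB = -5/3]
2. F_y = 433/111  [FD · AB = 58/1369 ∩ FE · DB = -5/3]
   → F = (-281/37, 433/111)

F = (-281/37, 433/111)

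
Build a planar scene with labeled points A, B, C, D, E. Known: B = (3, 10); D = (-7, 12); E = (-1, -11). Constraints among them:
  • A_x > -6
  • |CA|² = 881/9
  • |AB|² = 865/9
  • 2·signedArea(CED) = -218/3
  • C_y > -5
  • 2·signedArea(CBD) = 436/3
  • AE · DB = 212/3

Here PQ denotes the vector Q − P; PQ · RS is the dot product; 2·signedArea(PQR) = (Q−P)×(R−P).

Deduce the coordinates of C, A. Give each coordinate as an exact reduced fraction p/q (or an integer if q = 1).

A = (-5, 13/3)
C = (1/3, -4)

1. C_x = 1/3  [2·signedArea(CBD) = 436/3 ∩ 2·signedArea(CED) = -218/3]
2. C_y = -4  [2·signedArea(CBD) = 436/3 ∩ 2·signedArea(CED) = -218/3]
   → C = (1/3, -4)
3. A_x = -5  [line -10·x + 2·y + -176/3 = 0 ∩ |CA|² = 881/9]
4. A_y = 13/3  [line -10·x + 2·y + -176/3 = 0 ∩ |CA|² = 881/9]
   → A = (-5, 13/3)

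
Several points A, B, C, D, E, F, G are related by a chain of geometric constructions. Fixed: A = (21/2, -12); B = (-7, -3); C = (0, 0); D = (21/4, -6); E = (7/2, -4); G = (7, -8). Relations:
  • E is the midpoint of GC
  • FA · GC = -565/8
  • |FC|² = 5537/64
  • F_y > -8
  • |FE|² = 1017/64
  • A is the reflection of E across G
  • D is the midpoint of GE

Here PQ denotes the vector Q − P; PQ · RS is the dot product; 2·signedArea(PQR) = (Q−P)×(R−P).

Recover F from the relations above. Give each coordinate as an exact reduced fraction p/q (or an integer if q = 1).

F = (49/8, -7)

1. F_x = 49/8  [line 7·x + -8·y + -791/8 = 0 ∩ |FE|² = 1017/64]
2. F_y = -7  [line 7·x + -8·y + -791/8 = 0 ∩ |FE|² = 1017/64]
   → F = (49/8, -7)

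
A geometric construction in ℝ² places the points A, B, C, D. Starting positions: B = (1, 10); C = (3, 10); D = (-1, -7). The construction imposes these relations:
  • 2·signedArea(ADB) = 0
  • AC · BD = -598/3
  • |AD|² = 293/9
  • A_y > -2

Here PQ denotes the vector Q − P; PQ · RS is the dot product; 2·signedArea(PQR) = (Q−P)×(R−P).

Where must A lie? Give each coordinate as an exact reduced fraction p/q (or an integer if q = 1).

1. A_x = -1/3  [2·signedArea(ADB) = 0 ∩ AC · BD = -598/3]
2. A_y = -4/3  [2·signedArea(ADB) = 0 ∩ AC · BD = -598/3]
   → A = (-1/3, -4/3)

A = (-1/3, -4/3)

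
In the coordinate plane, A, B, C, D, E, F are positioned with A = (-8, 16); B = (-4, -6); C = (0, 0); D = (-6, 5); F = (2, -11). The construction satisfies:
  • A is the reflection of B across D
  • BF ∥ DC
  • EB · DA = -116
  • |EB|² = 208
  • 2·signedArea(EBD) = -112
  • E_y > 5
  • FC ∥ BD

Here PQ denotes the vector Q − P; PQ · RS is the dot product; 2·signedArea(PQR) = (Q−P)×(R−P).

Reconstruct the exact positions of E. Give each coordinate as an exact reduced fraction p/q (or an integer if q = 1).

E = (4, 6)

1. E_x = 4  [EB · DA = -116 ∩ 2·signedArea(EBD) = -112]
2. E_y = 6  [EB · DA = -116 ∩ 2·signedArea(EBD) = -112]
   → E = (4, 6)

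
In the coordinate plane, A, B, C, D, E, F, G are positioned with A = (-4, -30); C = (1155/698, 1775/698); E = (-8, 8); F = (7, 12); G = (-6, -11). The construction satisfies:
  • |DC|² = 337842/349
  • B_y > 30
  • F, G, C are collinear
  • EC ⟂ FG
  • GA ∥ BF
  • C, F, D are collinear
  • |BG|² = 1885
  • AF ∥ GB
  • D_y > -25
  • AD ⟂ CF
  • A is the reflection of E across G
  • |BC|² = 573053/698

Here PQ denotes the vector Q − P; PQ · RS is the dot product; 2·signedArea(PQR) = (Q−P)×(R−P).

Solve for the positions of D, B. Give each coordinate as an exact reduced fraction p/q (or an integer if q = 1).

B = (5, 31)
D = (-9531/698, -17131/698)

1. D_x = -9531/698  [C, F, D are collinear ∩ AD ⟂ CF]
2. D_y = -17131/698  [C, F, D are collinear ∩ AD ⟂ CF]
   → D = (-9531/698, -17131/698)
3. B_x = 5  [GA ∥ BF ∩ AF ∥ GB]
4. B_y = 31  [GA ∥ BF ∩ AF ∥ GB]
   → B = (5, 31)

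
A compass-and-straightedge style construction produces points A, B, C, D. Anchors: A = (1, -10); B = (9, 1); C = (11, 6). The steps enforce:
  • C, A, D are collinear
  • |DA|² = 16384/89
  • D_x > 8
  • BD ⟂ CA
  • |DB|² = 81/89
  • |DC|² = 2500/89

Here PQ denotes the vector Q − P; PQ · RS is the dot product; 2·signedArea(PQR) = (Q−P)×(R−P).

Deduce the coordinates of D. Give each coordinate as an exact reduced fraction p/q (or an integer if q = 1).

1. D_x = 729/89  [C, A, D are collinear ∩ BD ⟂ CA]
2. D_y = 134/89  [C, A, D are collinear ∩ BD ⟂ CA]
   → D = (729/89, 134/89)

D = (729/89, 134/89)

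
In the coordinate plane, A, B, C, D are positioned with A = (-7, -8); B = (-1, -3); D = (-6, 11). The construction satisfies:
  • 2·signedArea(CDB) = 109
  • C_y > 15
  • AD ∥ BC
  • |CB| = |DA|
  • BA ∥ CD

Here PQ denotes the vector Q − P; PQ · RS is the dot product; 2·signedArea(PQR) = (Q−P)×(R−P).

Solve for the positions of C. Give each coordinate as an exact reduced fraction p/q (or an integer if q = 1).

C = (0, 16)

1. C_x = 0  [BA ∥ CD ∩ AD ∥ BC]
2. C_y = 16  [BA ∥ CD ∩ AD ∥ BC]
   → C = (0, 16)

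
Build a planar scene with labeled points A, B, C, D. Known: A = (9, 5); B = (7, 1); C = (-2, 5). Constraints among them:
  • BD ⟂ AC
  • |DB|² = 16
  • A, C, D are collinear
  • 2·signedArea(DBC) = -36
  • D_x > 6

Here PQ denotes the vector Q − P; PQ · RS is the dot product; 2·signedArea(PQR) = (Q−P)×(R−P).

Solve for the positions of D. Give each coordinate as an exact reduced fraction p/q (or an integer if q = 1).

D = (7, 5)

1. D_x = 7  [A, C, D are collinear ∩ BD ⟂ AC]
2. D_y = 5  [A, C, D are collinear ∩ BD ⟂ AC]
   → D = (7, 5)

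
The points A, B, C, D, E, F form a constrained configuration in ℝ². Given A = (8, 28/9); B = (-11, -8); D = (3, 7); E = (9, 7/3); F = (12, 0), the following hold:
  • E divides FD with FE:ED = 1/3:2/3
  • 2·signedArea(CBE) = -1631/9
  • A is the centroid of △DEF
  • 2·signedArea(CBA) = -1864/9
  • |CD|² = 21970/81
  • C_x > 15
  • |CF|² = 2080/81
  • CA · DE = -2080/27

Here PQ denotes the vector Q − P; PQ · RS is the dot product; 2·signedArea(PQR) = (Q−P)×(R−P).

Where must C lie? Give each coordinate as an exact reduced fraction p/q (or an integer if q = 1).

1. C_x = 16  [2·signedArea(CBE) = -1631/9 ∩ CA · DE = -2080/27]
2. C_y = -28/9  [2·signedArea(CBE) = -1631/9 ∩ CA · DE = -2080/27]
   → C = (16, -28/9)

C = (16, -28/9)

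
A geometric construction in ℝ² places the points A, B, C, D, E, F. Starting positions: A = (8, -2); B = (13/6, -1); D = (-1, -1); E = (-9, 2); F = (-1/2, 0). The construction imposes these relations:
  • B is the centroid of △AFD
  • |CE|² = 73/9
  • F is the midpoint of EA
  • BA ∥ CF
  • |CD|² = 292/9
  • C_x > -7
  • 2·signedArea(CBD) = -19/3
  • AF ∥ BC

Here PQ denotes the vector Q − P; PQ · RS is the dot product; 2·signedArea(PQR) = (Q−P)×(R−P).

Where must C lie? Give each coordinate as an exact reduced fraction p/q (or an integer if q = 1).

1. C_x = -19/3  [BA ∥ CF ∩ AF ∥ BC]
2. C_y = 1  [BA ∥ CF ∩ AF ∥ BC]
   → C = (-19/3, 1)

C = (-19/3, 1)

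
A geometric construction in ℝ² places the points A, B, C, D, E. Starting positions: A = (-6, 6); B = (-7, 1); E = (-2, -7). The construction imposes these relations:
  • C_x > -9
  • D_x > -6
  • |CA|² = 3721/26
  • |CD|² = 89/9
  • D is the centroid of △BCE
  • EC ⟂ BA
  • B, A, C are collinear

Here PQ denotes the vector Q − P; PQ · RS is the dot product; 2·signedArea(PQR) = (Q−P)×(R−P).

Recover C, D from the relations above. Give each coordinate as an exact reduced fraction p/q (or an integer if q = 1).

1. C_x = -217/26  [B, A, C are collinear ∩ EC ⟂ BA]
2. C_y = -149/26  [B, A, C are collinear ∩ EC ⟂ BA]
   → C = (-217/26, -149/26)
3. D_x = -451/78  [D is the centroid of △BCE]
4. D_y = -305/78  [D is the centroid of △BCE]
   → D = (-451/78, -305/78)

C = (-217/26, -149/26)
D = (-451/78, -305/78)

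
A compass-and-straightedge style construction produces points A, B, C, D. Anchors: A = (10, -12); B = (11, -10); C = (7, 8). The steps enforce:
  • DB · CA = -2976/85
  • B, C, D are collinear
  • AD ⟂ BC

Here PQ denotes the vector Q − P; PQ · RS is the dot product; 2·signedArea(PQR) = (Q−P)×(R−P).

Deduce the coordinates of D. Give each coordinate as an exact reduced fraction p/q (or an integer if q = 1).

D = (967/85, -994/85)

1. D_x = 967/85  [B, C, D are collinear ∩ AD ⟂ BC]
2. D_y = -994/85  [B, C, D are collinear ∩ AD ⟂ BC]
   → D = (967/85, -994/85)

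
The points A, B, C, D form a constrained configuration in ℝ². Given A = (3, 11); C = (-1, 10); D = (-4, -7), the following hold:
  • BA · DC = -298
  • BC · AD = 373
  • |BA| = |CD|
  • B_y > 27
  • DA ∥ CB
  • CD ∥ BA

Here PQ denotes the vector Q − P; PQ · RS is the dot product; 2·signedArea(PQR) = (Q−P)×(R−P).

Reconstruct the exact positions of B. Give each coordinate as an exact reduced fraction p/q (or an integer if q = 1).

B = (6, 28)

1. B_x = 6  [CD ∥ BA ∩ DA ∥ CB]
2. B_y = 28  [CD ∥ BA ∩ DA ∥ CB]
   → B = (6, 28)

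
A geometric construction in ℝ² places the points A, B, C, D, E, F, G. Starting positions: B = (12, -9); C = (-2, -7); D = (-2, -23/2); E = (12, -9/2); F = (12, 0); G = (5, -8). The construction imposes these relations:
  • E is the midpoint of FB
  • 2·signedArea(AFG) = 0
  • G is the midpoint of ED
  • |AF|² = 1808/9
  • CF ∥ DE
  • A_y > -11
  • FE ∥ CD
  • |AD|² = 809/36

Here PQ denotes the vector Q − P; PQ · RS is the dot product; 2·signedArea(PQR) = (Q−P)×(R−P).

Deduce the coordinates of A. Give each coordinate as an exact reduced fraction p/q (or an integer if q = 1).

1. A_x = 8/3  [line 8·x + -7·y + -96 = 0 ∩ |AD|² = 809/36]
2. A_y = -32/3  [line 8·x + -7·y + -96 = 0 ∩ |AD|² = 809/36]
   → A = (8/3, -32/3)

A = (8/3, -32/3)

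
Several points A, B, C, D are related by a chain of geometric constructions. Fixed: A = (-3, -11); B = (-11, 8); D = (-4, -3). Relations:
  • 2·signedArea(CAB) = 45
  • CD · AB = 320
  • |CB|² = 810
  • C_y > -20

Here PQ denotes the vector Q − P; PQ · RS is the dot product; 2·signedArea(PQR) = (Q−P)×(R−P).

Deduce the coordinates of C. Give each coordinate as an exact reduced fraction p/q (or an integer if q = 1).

1. C_x = -2  [2·signedArea(CAB) = 45 ∩ CD · AB = 320]
2. C_y = -19  [2·signedArea(CAB) = 45 ∩ CD · AB = 320]
   → C = (-2, -19)

C = (-2, -19)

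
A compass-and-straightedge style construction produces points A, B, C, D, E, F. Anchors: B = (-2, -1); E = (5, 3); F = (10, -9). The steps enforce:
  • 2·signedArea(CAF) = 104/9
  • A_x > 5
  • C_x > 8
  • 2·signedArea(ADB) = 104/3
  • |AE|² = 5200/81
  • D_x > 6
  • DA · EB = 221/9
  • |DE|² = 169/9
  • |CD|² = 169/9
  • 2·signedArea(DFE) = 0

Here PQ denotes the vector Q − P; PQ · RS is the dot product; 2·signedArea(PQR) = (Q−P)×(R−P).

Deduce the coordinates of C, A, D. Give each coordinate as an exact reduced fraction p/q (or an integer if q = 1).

1. D_x = 20/3  [line -12·x + -5·y + 75 = 0 ∩ |DE|² = 169/9]
2. D_y = -1  [line -12·x + -5·y + 75 = 0 ∩ |DE|² = 169/9]
   → D = (20/3, -1)
3. A_x = 49/9  [2·signedArea(ADB) = 104/3 ∩ DA · EB = 221/9]
4. A_y = -5  [2·signedArea(ADB) = 104/3 ∩ DA · EB = 221/9]
   → A = (49/9, -5)
5. C_x = 25/3  [line 4·x + 41/9·y + -95/9 = 0 ∩ |CD|² = 169/9]
6. C_y = -5  [line 4·x + 41/9·y + -95/9 = 0 ∩ |CD|² = 169/9]
   → C = (25/3, -5)

A = (49/9, -5)
C = (25/3, -5)
D = (20/3, -1)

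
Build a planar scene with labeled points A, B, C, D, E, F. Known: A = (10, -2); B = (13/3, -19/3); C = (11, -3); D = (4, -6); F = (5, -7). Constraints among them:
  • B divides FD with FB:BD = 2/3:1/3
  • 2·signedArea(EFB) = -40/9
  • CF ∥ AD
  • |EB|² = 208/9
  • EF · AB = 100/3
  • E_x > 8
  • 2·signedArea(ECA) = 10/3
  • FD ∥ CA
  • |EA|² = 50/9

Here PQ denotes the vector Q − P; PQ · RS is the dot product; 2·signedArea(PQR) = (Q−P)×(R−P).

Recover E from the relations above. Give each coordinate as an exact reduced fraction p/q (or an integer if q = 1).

1. E_x = 25/3  [2·signedArea(EFB) = -40/9 ∩ EF · AB = 100/3]
2. E_y = -11/3  [2·signedArea(EFB) = -40/9 ∩ EF · AB = 100/3]
   → E = (25/3, -11/3)

E = (25/3, -11/3)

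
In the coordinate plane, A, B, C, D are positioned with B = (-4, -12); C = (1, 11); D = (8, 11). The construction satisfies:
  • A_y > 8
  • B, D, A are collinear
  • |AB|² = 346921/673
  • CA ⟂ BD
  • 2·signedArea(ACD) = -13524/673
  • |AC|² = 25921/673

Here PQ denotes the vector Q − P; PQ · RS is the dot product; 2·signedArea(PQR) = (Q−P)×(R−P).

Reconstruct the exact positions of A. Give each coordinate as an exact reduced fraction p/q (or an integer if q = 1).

A = (4376/673, 5471/673)

1. A_x = 4376/673  [B, D, A are collinear ∩ CA ⟂ BD]
2. A_y = 5471/673  [B, D, A are collinear ∩ CA ⟂ BD]
   → A = (4376/673, 5471/673)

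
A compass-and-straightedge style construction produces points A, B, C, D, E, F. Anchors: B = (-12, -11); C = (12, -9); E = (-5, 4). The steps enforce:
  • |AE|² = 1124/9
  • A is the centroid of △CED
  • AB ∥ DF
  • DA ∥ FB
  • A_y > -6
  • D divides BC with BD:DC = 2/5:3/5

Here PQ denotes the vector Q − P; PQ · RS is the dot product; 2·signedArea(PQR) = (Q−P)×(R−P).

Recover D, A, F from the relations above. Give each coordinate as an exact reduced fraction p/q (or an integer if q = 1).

1. D_x = -12/5  [D divides BC with BD:DC = 2/5:3/5]
2. D_y = -51/5  [D divides BC with BD:DC = 2/5:3/5]
   → D = (-12/5, -51/5)
3. A_x = 23/15  [A is the centroid of △CED]
4. A_y = -76/15  [A is the centroid of △CED]
   → A = (23/15, -76/15)
5. F_x = -239/15  [DA ∥ FB ∩ AB ∥ DF]
6. F_y = -242/15  [DA ∥ FB ∩ AB ∥ DF]
   → F = (-239/15, -242/15)

A = (23/15, -76/15)
D = (-12/5, -51/5)
F = (-239/15, -242/15)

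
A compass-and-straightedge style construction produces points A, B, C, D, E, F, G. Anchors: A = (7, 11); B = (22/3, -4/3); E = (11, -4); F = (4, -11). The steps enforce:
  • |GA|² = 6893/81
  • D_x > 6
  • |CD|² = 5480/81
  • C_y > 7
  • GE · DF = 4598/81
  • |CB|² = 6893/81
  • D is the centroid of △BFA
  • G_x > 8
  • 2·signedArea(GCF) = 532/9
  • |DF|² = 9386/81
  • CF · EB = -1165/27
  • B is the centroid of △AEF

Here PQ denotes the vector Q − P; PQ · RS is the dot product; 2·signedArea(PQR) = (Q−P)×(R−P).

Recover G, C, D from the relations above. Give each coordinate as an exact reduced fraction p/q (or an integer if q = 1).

C = (53/9, 70/9)
D = (55/9, -4/9)
G = (76/9, 17/9)

1. C_x = 53/9  [line 11/3·x + -8/3·y + -23/27 = 0 ∩ |CB|² = 6893/81]
2. C_y = 70/9  [line 11/3·x + -8/3·y + -23/27 = 0 ∩ |CB|² = 6893/81]
   → C = (53/9, 70/9)
3. D_x = 55/9  [D is the centroid of △BFA]
4. D_y = -4/9  [D is the centroid of △BFA]
   → D = (55/9, -4/9)
5. G_x = 76/9  [GE · DF = 4598/81 ∩ 2·signedArea(GCF) = 532/9]
6. G_y = 17/9  [GE · DF = 4598/81 ∩ 2·signedArea(GCF) = 532/9]
   → G = (76/9, 17/9)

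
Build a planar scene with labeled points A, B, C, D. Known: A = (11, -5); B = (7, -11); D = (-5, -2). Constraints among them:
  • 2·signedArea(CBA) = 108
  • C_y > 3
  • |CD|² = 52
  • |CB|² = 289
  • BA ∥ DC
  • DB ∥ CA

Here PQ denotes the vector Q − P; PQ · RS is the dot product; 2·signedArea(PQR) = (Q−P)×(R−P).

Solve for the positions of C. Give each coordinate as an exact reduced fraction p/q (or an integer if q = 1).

C = (-1, 4)

1. C_x = -1  [DB ∥ CA ∩ BA ∥ DC]
2. C_y = 4  [DB ∥ CA ∩ BA ∥ DC]
   → C = (-1, 4)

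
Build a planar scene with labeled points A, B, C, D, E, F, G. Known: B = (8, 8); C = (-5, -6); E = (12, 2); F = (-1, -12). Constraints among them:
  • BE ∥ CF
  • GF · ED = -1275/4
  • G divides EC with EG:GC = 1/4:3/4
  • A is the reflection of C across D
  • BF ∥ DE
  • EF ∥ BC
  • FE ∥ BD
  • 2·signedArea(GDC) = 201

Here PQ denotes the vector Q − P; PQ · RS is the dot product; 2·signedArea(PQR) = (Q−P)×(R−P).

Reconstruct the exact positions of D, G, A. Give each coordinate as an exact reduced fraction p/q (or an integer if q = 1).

1. D_x = 21  [BF ∥ DE ∩ FE ∥ BD]
2. D_y = 22  [BF ∥ DE ∩ FE ∥ BD]
   → D = (21, 22)
3. G_x = 31/4  [G divides EC with EG:GC = 1/4:3/4]
4. G_y = 0  [G divides EC with EG:GC = 1/4:3/4]
   → G = (31/4, 0)
5. A_x = 47  [A is the reflection of C across D]
6. A_y = 50  [A is the reflection of C across D]
   → A = (47, 50)

A = (47, 50)
D = (21, 22)
G = (31/4, 0)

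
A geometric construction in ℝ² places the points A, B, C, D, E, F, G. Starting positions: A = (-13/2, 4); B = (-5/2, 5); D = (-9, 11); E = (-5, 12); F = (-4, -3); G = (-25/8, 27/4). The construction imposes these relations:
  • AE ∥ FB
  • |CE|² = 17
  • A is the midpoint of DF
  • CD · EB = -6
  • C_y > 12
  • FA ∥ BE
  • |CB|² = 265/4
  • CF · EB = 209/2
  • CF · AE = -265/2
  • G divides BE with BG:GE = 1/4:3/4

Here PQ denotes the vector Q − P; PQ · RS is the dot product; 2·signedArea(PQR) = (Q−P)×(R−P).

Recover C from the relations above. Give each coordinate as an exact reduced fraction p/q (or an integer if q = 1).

C = (-1, 13)

1. C_x = -1  [CD · EB = -6 ∩ CF · AE = -265/2]
2. C_y = 13  [CD · EB = -6 ∩ CF · AE = -265/2]
   → C = (-1, 13)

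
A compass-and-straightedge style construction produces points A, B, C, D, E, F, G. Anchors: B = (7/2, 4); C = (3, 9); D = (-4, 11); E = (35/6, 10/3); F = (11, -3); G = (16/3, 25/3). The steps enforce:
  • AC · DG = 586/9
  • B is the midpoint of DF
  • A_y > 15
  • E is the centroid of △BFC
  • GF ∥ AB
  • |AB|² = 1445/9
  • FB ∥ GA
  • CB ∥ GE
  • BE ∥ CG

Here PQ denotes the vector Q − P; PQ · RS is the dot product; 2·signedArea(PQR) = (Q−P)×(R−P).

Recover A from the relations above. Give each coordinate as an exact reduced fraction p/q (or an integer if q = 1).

1. A_x = -13/6  [GF ∥ AB ∩ FB ∥ GA]
2. A_y = 46/3  [GF ∥ AB ∩ FB ∥ GA]
   → A = (-13/6, 46/3)

A = (-13/6, 46/3)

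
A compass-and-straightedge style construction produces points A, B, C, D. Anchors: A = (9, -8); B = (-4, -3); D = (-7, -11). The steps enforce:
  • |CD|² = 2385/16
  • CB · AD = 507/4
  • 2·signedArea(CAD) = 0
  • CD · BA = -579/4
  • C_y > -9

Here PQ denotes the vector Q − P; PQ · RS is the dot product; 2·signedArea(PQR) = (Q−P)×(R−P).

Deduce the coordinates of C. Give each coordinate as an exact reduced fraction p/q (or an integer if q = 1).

C = (5, -35/4)

1. C_x = 5  [2·signedArea(CAD) = 0 ∩ CB · AD = 507/4]
2. C_y = -35/4  [2·signedArea(CAD) = 0 ∩ CB · AD = 507/4]
   → C = (5, -35/4)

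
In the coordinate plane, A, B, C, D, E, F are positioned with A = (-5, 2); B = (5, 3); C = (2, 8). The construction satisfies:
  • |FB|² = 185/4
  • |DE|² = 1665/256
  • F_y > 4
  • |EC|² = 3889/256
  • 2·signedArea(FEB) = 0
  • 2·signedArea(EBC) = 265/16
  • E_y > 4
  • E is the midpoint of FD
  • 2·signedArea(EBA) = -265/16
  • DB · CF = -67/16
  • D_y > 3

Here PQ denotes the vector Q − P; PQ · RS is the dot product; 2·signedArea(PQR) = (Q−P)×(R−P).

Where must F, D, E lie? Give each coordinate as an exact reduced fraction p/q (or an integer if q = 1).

1. E_x = 15/16  [2·signedArea(EBC) = 265/16 ∩ 2·signedArea(EBA) = -265/16]
2. E_y = 17/4  [2·signedArea(EBC) = 265/16 ∩ 2·signedArea(EBA) = -265/16]
   → E = (15/16, 17/4)
3. F_x = -3/2  [line 5/4·x + 65/16·y + -295/16 = 0 ∩ |FB|² = 185/4]
4. F_y = 5  [line 5/4·x + 65/16·y + -295/16 = 0 ∩ |FB|² = 185/4]
   → F = (-3/2, 5)
5. D_x = 27/8  [DB · CF = -67/16 ∩ E is the midpoint of FD]
6. D_y = 7/2  [DB · CF = -67/16 ∩ E is the midpoint of FD]
   → D = (27/8, 7/2)

D = (27/8, 7/2)
E = (15/16, 17/4)
F = (-3/2, 5)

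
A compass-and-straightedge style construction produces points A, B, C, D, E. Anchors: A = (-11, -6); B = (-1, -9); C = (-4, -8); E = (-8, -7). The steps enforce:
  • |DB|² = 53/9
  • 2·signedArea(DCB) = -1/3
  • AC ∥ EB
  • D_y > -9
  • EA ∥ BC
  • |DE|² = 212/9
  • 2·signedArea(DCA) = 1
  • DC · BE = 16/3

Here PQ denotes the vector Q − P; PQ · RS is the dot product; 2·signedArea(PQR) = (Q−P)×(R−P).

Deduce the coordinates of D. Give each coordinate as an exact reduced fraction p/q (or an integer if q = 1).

1. D_x = -10/3  [2·signedArea(DCB) = -1/3 ∩ 2·signedArea(DCA) = 1]
2. D_y = -25/3  [2·signedArea(DCB) = -1/3 ∩ 2·signedArea(DCA) = 1]
   → D = (-10/3, -25/3)

D = (-10/3, -25/3)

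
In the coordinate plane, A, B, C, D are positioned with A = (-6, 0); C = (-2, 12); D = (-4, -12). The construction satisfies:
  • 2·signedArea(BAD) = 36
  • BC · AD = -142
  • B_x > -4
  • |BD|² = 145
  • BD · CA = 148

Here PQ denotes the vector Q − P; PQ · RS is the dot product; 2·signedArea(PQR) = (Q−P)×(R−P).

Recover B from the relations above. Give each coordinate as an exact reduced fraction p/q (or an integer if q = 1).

B = (-3, 0)

1. B_x = -3  [2·signedArea(BAD) = 36 ∩ BC · AD = -142]
2. B_y = 0  [2·signedArea(BAD) = 36 ∩ BC · AD = -142]
   → B = (-3, 0)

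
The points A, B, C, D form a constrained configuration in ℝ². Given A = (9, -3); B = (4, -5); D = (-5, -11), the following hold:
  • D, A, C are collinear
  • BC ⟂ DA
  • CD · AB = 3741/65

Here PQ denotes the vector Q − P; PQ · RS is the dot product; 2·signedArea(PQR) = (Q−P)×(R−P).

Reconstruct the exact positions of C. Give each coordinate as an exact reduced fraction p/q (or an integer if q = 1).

C = (284/65, -367/65)

1. C_x = 284/65  [D, A, C are collinear ∩ BC ⟂ DA]
2. C_y = -367/65  [D, A, C are collinear ∩ BC ⟂ DA]
   → C = (284/65, -367/65)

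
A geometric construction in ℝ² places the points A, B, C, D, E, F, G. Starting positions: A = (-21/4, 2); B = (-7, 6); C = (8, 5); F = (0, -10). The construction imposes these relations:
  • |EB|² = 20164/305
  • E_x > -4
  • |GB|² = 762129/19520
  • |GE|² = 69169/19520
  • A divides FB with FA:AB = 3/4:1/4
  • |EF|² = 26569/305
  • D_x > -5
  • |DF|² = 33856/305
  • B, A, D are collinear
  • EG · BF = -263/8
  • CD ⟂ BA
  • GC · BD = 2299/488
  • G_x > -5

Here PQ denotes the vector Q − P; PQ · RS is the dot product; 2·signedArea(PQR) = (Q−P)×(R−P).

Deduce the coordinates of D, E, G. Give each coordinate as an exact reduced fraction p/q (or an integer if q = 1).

1. D_x = -1288/305  [B, A, D are collinear ∩ CD ⟂ BA]
2. D_y = -106/305  [B, A, D are collinear ∩ CD ⟂ BA]
   → D = (-1288/305, -106/305)
3. G_x = -10969/2440  [line -847/305·x + 1936/305·y + -34727/2440 = 0 ∩ |GB|² = 762129/19520]
4. G_y = 84/305  [line -847/305·x + 1936/305·y + -34727/2440 = 0 ∩ |GB|² = 762129/19520]
   → G = (-10969/2440, 84/305)
5. E_x = -1141/305  [line -7·x + 16·y + -3 = 0 ∩ |EB|² = 20164/305]
6. E_y = -442/305  [line -7·x + 16·y + -3 = 0 ∩ |EB|² = 20164/305]
   → E = (-1141/305, -442/305)

D = (-1288/305, -106/305)
E = (-1141/305, -442/305)
G = (-10969/2440, 84/305)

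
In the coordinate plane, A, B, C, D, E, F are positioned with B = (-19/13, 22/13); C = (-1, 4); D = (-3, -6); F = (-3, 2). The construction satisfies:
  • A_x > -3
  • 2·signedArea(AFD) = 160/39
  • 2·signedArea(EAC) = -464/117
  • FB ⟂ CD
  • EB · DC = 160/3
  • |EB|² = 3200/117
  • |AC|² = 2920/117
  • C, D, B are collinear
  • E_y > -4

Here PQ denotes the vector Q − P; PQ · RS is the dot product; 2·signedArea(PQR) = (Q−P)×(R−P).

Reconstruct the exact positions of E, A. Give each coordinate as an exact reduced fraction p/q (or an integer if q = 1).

1. E_x = -97/39  [line -2·x + -10·y + -118/3 = 0 ∩ |EB|² = 3200/117]
2. E_y = -134/39  [line -2·x + -10·y + -118/3 = 0 ∩ |EB|² = 3200/117]
   → E = (-97/39, -134/39)
3. A_x = -97/39  [2·signedArea(AFD) = 160/39 ∩ 2·signedArea(EAC) = -464/117]
4. A_y = -10/13  [2·signedArea(AFD) = 160/39 ∩ 2·signedArea(EAC) = -464/117]
   → A = (-97/39, -10/13)

A = (-97/39, -10/13)
E = (-97/39, -134/39)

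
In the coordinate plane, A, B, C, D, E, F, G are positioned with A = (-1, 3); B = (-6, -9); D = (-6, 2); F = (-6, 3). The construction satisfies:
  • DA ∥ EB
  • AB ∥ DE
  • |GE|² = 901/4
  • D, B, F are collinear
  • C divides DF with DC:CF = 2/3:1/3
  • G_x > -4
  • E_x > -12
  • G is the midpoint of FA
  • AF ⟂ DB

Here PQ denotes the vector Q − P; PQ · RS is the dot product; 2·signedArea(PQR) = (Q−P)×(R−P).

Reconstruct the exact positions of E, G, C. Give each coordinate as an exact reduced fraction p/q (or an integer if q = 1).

C = (-6, 8/3)
E = (-11, -10)
G = (-7/2, 3)

1. E_x = -11  [DA ∥ EB ∩ AB ∥ DE]
2. E_y = -10  [DA ∥ EB ∩ AB ∥ DE]
   → E = (-11, -10)
3. G_x = -7/2  [G is the midpoint of FA]
4. G_y = 3  [G is the midpoint of FA]
   → G = (-7/2, 3)
5. C_x = -6  [C divides DF with DC:CF = 2/3:1/3]
6. C_y = 8/3  [C divides DF with DC:CF = 2/3:1/3]
   → C = (-6, 8/3)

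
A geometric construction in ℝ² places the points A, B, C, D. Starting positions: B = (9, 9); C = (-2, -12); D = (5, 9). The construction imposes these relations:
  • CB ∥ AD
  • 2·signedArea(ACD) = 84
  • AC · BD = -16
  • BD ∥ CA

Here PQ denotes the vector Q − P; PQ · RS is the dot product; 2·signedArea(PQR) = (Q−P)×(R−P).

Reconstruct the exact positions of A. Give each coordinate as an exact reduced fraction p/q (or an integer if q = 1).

1. A_x = -6  [CB ∥ AD ∩ BD ∥ CA]
2. A_y = -12  [CB ∥ AD ∩ BD ∥ CA]
   → A = (-6, -12)

A = (-6, -12)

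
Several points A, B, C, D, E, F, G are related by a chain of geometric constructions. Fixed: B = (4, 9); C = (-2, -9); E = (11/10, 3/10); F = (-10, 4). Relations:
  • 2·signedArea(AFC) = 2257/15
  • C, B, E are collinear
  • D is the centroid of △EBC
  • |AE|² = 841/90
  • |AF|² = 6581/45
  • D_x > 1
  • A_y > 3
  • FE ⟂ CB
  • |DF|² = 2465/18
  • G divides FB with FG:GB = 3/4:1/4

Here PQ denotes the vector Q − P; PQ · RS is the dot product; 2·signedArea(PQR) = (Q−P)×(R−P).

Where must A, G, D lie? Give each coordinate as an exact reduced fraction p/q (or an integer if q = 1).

A = (31/15, 16/5)
D = (31/30, 1/10)
G = (1/2, 31/4)

1. A_x = 31/15  [line 13·x + 8·y + -787/15 = 0 ∩ |AE|² = 841/90]
2. A_y = 16/5  [line 13·x + 8·y + -787/15 = 0 ∩ |AE|² = 841/90]
   → A = (31/15, 16/5)
3. G_x = 1/2  [G divides FB with FG:GB = 3/4:1/4]
4. G_y = 31/4  [G divides FB with FG:GB = 3/4:1/4]
   → G = (1/2, 31/4)
5. D_x = 31/30  [D is the centroid of △EBC]
6. D_y = 1/10  [D is the centroid of △EBC]
   → D = (31/30, 1/10)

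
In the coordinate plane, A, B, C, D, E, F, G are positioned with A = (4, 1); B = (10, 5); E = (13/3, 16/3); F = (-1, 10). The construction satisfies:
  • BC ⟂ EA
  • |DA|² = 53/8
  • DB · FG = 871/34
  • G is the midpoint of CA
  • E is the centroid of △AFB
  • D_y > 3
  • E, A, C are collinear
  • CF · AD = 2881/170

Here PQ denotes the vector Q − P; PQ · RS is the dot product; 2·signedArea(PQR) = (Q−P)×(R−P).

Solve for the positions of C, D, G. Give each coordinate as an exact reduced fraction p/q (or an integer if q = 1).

1. C_x = 369/85  [E, A, C are collinear ∩ BC ⟂ EA]
2. C_y = 462/85  [E, A, C are collinear ∩ BC ⟂ EA]
   → C = (369/85, 462/85)
3. D_x = 11/4  [line -454/85·x + 388/85·y + -5/34 = 0 ∩ |DA|² = 53/8]
4. D_y = 13/4  [line -454/85·x + 388/85·y + -5/34 = 0 ∩ |DA|² = 53/8]
   → D = (11/4, 13/4)
5. G_x = 709/170  [DB · FG = 871/34 ∩ G is the midpoint of CA]
6. G_y = 547/170  [DB · FG = 871/34 ∩ G is the midpoint of CA]
   → G = (709/170, 547/170)

C = (369/85, 462/85)
D = (11/4, 13/4)
G = (709/170, 547/170)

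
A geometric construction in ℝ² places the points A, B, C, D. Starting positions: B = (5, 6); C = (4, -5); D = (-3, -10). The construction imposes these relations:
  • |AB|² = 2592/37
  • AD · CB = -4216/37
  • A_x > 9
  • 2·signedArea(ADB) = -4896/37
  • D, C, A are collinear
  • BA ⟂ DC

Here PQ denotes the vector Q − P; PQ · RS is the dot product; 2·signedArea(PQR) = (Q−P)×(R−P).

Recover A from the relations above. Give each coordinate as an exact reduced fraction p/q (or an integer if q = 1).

1. A_x = 365/37  [D, C, A are collinear ∩ BA ⟂ DC]
2. A_y = -30/37  [D, C, A are collinear ∩ BA ⟂ DC]
   → A = (365/37, -30/37)

A = (365/37, -30/37)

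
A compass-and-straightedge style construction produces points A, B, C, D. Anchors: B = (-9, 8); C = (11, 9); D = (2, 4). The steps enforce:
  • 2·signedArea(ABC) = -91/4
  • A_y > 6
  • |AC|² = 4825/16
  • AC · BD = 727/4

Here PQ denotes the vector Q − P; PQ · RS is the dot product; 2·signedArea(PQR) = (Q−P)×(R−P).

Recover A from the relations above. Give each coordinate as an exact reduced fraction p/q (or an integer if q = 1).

1. A_x = -25/4  [AC · BD = 727/4 ∩ 2·signedArea(ABC) = -91/4]
2. A_y = 7  [AC · BD = 727/4 ∩ 2·signedArea(ABC) = -91/4]
   → A = (-25/4, 7)

A = (-25/4, 7)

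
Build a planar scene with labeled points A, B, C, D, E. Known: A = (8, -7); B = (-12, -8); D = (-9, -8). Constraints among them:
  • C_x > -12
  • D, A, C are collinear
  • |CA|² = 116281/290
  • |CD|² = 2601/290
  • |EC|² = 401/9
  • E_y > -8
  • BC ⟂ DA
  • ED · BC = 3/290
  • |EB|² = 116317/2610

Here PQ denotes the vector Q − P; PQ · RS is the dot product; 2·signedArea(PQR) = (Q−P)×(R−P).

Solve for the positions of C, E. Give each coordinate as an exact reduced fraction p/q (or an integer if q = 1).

C = (-3477/290, -2371/290)
E = (-4637/870, -6721/870)

1. C_x = -3477/290  [D, A, C are collinear ∩ BC ⟂ DA]
2. C_y = -2371/290  [D, A, C are collinear ∩ BC ⟂ DA]
   → C = (-3477/290, -2371/290)
3. E_x = -4637/870  [line -3/290·x + 51/290·y + 189/145 = 0 ∩ |EC|² = 401/9]
4. E_y = -6721/870  [line -3/290·x + 51/290·y + 189/145 = 0 ∩ |EC|² = 401/9]
   → E = (-4637/870, -6721/870)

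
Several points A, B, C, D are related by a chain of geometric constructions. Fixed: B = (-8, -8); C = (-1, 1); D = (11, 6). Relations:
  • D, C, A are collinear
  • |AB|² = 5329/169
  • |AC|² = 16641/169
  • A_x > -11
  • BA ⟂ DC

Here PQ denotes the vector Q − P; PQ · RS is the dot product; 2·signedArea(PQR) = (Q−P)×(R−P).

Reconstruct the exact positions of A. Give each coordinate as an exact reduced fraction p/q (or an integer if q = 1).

1. A_x = -1717/169  [D, C, A are collinear ∩ BA ⟂ DC]
2. A_y = -476/169  [D, C, A are collinear ∩ BA ⟂ DC]
   → A = (-1717/169, -476/169)

A = (-1717/169, -476/169)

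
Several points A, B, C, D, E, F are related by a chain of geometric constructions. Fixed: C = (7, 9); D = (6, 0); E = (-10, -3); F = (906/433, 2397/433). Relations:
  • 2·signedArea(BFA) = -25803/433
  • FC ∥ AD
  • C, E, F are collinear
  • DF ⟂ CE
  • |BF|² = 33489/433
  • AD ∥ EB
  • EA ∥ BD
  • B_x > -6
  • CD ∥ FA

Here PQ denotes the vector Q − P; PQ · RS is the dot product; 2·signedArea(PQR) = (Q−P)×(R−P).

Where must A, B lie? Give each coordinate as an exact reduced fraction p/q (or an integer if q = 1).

A = (473/433, -1500/433)
B = (-2205/433, 201/433)

1. A_x = 473/433  [FC ∥ AD ∩ CD ∥ FA]
2. A_y = -1500/433  [FC ∥ AD ∩ CD ∥ FA]
   → A = (473/433, -1500/433)
3. B_x = -2205/433  [EA ∥ BD ∩ AD ∥ EB]
4. B_y = 201/433  [EA ∥ BD ∩ AD ∥ EB]
   → B = (-2205/433, 201/433)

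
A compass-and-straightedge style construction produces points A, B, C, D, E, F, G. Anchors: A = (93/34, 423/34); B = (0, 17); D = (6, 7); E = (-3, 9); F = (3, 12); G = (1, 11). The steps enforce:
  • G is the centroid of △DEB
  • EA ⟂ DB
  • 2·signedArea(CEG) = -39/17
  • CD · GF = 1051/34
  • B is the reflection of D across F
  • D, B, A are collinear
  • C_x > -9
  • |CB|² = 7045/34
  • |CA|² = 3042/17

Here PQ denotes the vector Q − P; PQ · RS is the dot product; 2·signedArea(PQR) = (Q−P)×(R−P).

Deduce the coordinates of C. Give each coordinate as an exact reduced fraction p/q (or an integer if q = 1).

1. C_x = -297/34  [CD · GF = 1051/34 ∩ 2·signedArea(CEG) = -39/17]
2. C_y = 189/34  [CD · GF = 1051/34 ∩ 2·signedArea(CEG) = -39/17]
   → C = (-297/34, 189/34)

C = (-297/34, 189/34)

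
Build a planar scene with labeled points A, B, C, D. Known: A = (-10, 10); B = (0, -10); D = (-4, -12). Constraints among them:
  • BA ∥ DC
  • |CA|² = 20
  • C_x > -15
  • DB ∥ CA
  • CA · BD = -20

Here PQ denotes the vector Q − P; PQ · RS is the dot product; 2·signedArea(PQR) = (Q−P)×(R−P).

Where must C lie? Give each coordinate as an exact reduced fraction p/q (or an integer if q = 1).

C = (-14, 8)

1. C_x = -14  [DB ∥ CA ∩ BA ∥ DC]
2. C_y = 8  [DB ∥ CA ∩ BA ∥ DC]
   → C = (-14, 8)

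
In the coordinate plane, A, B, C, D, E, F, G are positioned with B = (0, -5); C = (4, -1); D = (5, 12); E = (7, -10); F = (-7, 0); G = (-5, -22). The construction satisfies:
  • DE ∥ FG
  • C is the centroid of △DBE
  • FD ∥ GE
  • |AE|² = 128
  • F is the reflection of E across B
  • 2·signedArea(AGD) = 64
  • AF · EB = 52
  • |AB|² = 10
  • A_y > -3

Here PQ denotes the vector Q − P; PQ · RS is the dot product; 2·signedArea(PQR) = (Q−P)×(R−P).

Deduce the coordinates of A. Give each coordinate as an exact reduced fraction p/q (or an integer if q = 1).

1. A_x = -1  [2·signedArea(AGD) = 64 ∩ AF · EB = 52]
2. A_y = -2  [2·signedArea(AGD) = 64 ∩ AF · EB = 52]
   → A = (-1, -2)

A = (-1, -2)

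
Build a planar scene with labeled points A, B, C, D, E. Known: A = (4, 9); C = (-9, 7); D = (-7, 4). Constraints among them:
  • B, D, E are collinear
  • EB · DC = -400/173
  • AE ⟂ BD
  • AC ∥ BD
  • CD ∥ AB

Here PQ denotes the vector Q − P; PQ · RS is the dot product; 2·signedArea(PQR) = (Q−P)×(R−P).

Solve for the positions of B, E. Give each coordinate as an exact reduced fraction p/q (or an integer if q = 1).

1. B_x = 6  [AC ∥ BD ∩ CD ∥ AB]
2. B_y = 6  [AC ∥ BD ∩ CD ∥ AB]
   → B = (6, 6)
3. E_x = 778/173  [B, D, E are collinear ∩ AE ⟂ BD]
4. E_y = 998/173  [B, D, E are collinear ∩ AE ⟂ BD]
   → E = (778/173, 998/173)

B = (6, 6)
E = (778/173, 998/173)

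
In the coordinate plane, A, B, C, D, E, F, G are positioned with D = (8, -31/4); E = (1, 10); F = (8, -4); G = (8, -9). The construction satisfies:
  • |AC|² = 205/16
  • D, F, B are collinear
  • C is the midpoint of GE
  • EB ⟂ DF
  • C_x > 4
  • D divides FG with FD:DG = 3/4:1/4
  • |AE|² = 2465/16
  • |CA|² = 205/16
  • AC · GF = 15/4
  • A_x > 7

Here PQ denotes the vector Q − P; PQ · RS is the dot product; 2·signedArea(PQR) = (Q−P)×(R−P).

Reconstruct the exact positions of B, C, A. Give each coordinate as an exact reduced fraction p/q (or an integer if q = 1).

1. B_x = 8  [D, F, B are collinear ∩ EB ⟂ DF]
2. B_y = 10  [D, F, B are collinear ∩ EB ⟂ DF]
   → B = (8, 10)
3. C_x = 9/2  [C is the midpoint of GE]
4. C_y = 1/2  [C is the midpoint of GE]
   → C = (9/2, 1/2)
5. A_y = -1/4  [AC · GF = 15/4]
6. A_x = 8  [|AE|² = 2465/16]
   → A = (8, -1/4)

A = (8, -1/4)
B = (8, 10)
C = (9/2, 1/2)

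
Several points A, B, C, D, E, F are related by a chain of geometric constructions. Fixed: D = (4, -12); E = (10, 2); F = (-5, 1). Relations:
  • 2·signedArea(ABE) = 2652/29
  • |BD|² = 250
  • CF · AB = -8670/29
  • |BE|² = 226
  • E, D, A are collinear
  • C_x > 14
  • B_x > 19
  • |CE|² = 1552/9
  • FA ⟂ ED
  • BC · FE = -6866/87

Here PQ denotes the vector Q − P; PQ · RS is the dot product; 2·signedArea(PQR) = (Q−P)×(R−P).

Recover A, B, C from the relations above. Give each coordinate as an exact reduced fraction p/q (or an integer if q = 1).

1. A_x = 212/29  [E, D, A are collinear ∩ FA ⟂ ED]
2. A_y = -124/29  [E, D, A are collinear ∩ FA ⟂ ED]
   → A = (212/29, -124/29)
3. B_x = 569/29  [line 182/29·x + -78/29·y + -4316/29 = 0 ∩ |BD|² = 250]
4. B_y = -277/29  [line 182/29·x + -78/29·y + -4316/29 = 0 ∩ |BD|² = 250]
   → B = (569/29, -277/29)
5. C_x = 418/29  [BC · FE = -6866/87 ∩ CF · AB = -8670/29]
6. C_y = -902/87  [BC · FE = -6866/87 ∩ CF · AB = -8670/29]
   → C = (418/29, -902/87)

A = (212/29, -124/29)
B = (569/29, -277/29)
C = (418/29, -902/87)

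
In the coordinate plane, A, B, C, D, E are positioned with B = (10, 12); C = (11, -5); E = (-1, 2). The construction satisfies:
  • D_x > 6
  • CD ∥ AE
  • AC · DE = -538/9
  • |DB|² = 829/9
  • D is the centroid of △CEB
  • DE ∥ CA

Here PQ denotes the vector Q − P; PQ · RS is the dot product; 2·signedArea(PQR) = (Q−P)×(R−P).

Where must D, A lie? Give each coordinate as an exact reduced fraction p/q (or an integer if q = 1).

1. D_x = 20/3  [D is the centroid of △CEB]
2. D_y = 3  [D is the centroid of △CEB]
   → D = (20/3, 3)
3. A_x = 10/3  [CD ∥ AE ∩ DE ∥ CA]
4. A_y = -6  [CD ∥ AE ∩ DE ∥ CA]
   → A = (10/3, -6)

A = (10/3, -6)
D = (20/3, 3)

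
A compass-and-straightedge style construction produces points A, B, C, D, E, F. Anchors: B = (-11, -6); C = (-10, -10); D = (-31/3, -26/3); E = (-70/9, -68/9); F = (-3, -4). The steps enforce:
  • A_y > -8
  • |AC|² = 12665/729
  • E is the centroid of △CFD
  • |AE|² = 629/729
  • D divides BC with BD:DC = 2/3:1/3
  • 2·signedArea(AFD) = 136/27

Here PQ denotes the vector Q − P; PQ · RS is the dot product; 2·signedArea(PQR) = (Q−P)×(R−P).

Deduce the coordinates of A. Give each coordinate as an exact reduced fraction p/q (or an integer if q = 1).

A = (-187/27, -194/27)

1. A_x = -187/27  [line 14/3·x + -22/3·y + -550/27 = 0 ∩ |AE|² = 629/729]
2. A_y = -194/27  [line 14/3·x + -22/3·y + -550/27 = 0 ∩ |AE|² = 629/729]
   → A = (-187/27, -194/27)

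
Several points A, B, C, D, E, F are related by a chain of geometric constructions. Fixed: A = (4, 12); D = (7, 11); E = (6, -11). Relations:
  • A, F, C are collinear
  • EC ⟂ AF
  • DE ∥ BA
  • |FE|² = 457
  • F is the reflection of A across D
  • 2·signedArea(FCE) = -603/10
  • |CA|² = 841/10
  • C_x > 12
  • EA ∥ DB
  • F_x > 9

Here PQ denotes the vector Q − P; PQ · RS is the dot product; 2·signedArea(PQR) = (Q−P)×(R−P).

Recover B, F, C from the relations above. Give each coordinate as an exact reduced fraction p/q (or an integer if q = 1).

1. B_x = 5  [DE ∥ BA ∩ EA ∥ DB]
2. B_y = 34  [DE ∥ BA ∩ EA ∥ DB]
   → B = (5, 34)
3. F_x = 10  [F is the reflection of A across D]
4. F_y = 10  [F is the reflection of A across D]
   → F = (10, 10)
5. C_x = 127/10  [A, F, C are collinear ∩ EC ⟂ AF]
6. C_y = 91/10  [A, F, C are collinear ∩ EC ⟂ AF]
   → C = (127/10, 91/10)

B = (5, 34)
C = (127/10, 91/10)
F = (10, 10)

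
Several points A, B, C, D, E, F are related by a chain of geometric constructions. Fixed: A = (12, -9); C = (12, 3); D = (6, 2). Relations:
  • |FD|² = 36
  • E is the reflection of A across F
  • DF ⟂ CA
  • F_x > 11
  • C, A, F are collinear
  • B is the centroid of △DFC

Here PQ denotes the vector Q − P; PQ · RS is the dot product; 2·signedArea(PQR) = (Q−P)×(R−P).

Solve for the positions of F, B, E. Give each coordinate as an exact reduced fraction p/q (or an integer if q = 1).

B = (10, 7/3)
E = (12, 13)
F = (12, 2)

1. F_x = 12  [C, A, F are collinear ∩ DF ⟂ CA]
2. F_y = 2  [C, A, F are collinear ∩ DF ⟂ CA]
   → F = (12, 2)
3. B_x = 10  [B is the centroid of △DFC]
4. B_y = 7/3  [B is the centroid of △DFC]
   → B = (10, 7/3)
5. E_x = 12  [E is the reflection of A across F]
6. E_y = 13  [E is the reflection of A across F]
   → E = (12, 13)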